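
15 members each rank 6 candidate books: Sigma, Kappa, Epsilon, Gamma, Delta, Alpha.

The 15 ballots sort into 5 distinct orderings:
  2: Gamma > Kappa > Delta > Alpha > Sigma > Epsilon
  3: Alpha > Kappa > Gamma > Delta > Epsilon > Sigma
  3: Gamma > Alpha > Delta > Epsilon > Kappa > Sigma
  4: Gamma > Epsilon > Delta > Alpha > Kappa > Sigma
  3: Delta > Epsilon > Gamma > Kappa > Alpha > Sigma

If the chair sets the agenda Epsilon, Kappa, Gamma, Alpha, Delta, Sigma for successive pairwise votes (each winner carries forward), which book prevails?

Gamma

Round 1: Epsilon vs Kappa — 10–5, Epsilon advances.
Round 2: Epsilon vs Gamma — 3–12, Gamma advances.
Round 3: Gamma vs Alpha — 12–3, Gamma advances.
Round 4: Gamma vs Delta — 12–3, Gamma advances.
Round 5: Gamma vs Sigma — 15–0, Gamma advances.
The agenda winner is Gamma.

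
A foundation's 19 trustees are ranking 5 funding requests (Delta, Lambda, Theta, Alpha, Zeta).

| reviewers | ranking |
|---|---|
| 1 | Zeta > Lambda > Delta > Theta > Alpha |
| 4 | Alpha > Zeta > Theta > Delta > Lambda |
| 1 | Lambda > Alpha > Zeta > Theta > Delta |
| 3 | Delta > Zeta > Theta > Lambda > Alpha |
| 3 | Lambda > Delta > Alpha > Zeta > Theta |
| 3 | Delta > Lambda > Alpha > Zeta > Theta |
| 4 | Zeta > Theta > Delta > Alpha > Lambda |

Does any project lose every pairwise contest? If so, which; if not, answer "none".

none

Pairwise majorities:
Delta vs Lambda: Delta wins 14–5.
Delta vs Theta: Delta is ranked higher on 1+3+3+3 = 10 ballots, Theta on 9. Delta wins 10–9.
Delta–Alpha: Delta 14–5.
Delta vs Zeta: Delta preferred on 3+3+3 = 9 ballots; Zeta wins 10–9.
Lambda vs Theta: 1+1+3+3 = 8 for Lambda, 11 for Theta — Theta by 11–8.
Lambda vs Alpha: 1+1+3+3+3 = 11 for Lambda, 8 for Alpha — Lambda by 11–8.
Lambda vs Zeta: Lambda is ranked higher on 1+3+3 = 7 ballots, Zeta on 12. Zeta wins 12–7.
Theta vs Alpha: 1+3+4 = 8 for Theta, 11 for Alpha — Alpha by 11–8.
Theta–Zeta: Zeta 19–0.
Alpha–Zeta: Alpha 11–8.
Each project has at least one pairwise win (Delta beats Lambda; Lambda beats Alpha; Theta beats Lambda; Alpha beats Theta; Zeta beats Delta) — no Condorcet loser.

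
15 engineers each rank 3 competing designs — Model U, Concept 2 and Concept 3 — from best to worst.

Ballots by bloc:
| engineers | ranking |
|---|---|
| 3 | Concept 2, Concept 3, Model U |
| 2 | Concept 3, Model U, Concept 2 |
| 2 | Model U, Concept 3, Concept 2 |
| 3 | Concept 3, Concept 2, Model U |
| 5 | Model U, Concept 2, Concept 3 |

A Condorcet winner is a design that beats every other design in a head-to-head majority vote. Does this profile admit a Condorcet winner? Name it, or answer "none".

Check each pair by majority over 15 ballots:
Model U vs Concept 2: 9 to 6, Model U.
Model U vs Concept 3: 2+5 = 7 for Model U, 8 for Concept 3 — Concept 3 by 8–7.
Concept 2 vs Concept 3: Concept 2 is ranked higher on 3+5 = 8 ballots, Concept 3 on 7. Concept 2 wins 8–7.
Each design drops at least one matchup (Model U loses to Concept 3; Concept 2 loses to Model U; Concept 3 loses to Concept 2); the cycle Model U beats Concept 2 beats Concept 3 beats Model U rules out a Condorcet winner.

none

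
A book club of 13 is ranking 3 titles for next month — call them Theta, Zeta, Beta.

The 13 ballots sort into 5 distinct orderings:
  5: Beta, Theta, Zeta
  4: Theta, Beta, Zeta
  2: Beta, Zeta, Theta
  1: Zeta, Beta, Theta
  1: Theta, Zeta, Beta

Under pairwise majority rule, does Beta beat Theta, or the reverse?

Ballots ranking Beta above Theta: 5 + 2 + 1 = 8.
Ballots ranking Theta above Beta: 13 − 8 = 5.
Beta wins the head-to-head 8–5.

Beta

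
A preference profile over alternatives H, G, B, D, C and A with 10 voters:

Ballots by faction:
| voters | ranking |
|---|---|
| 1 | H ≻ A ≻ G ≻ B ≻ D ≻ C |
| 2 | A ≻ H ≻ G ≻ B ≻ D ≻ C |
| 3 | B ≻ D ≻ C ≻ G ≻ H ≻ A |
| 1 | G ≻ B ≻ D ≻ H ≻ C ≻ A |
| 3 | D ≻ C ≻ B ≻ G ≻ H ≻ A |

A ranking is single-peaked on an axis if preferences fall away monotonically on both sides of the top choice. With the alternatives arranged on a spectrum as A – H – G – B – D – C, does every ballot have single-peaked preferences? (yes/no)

Axis positions: A=1, H=2, G=3, B=4, D=5, C=6.
Faction 1 (peak H at position 2): ranking walks positions 2-1-3-4-5-6, expanding outward from the peak — single-peaked.
Faction 2 (peak A at position 1): ranking walks positions 1-2-3-4-5-6, expanding outward from the peak — single-peaked.
Faction 3 (peak B at position 4): ranking walks positions 4-5-6-3-2-1, expanding outward from the peak — single-peaked.
Faction 4 (peak G at position 3): ranking walks positions 3-4-5-2-6-1, expanding outward from the peak — single-peaked.
Faction 5 (peak D at position 5): ranking walks positions 5-6-4-3-2-1, expanding outward from the peak — single-peaked.
Every ranking is single-peaked on this axis.

yes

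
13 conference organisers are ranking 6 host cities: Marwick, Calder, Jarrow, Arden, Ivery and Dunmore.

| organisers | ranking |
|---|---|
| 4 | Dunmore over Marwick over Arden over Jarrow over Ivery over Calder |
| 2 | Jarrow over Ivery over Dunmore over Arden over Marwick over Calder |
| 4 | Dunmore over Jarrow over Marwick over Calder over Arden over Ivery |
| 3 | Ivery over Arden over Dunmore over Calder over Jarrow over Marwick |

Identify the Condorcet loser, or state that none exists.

Calder

Head-to-head results (13 organisers):
Marwick vs Calder: 4+2+4 = 10 for Marwick, 3 for Calder — Marwick by 10–3.
Marwick–Jarrow: Jarrow 9–4.
Marwick vs Arden: Marwick is ranked higher on 4+4 = 8 ballots, Arden on 5. Marwick wins 8–5.
Marwick vs Ivery: Marwick is ranked higher on 4+4 = 8 ballots, Ivery on 5. Marwick wins 8–5.
Marwick vs Dunmore: Marwick is ranked higher on 0 ballots, Dunmore on 13. Dunmore wins 13–0.
Calder vs Jarrow: Jarrow, 10–3.
Calder vs Arden: 4 for Calder, 9 for Arden — Arden by 9–4.
Calder vs Ivery: Ivery, 9–4.
Calder vs Dunmore: 0 for Calder, 13 for Dunmore — Dunmore by 13–0.
Jarrow vs Arden: Jarrow is ranked higher on 2+4 = 6 ballots, Arden on 7. Arden wins 7–6.
Jarrow vs Ivery: 4+2+4 = 10 for Jarrow, 3 for Ivery — Jarrow by 10–3.
Jarrow vs Dunmore: 2 to 11, Dunmore.
Arden vs Ivery: 8 to 5, Arden.
Arden vs Dunmore: Dunmore wins 10–3.
Ivery–Dunmore: Dunmore 8–5.
Only Calder has no wins; Calder is the Condorcet loser.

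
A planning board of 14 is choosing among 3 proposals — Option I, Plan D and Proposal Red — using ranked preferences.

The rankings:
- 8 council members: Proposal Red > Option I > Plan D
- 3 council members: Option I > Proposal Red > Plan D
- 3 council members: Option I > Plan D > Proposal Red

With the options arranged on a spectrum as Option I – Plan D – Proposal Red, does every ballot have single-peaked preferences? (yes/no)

Axis positions: Option I=1, Plan D=2, Proposal Red=3.
Cluster 1: ranking walks positions 3-1-2; Option I is ranked above Plan D even though Plan D lies between Option I and the peak Proposal Red on the axis — preferences dip and rise again. Not single-peaked.
Cluster 2: ranking walks positions 1-3-2; Proposal Red is ranked above Plan D even though Plan D lies between Proposal Red and the peak Option I on the axis — preferences dip and rise again. Not single-peaked.
Cluster 3 (peak Option I at position 1): ranking walks positions 1-2-3, expanding outward from the peak — single-peaked.
Cluster 1 violates single-peakedness, so the profile is not single-peaked on this axis.

no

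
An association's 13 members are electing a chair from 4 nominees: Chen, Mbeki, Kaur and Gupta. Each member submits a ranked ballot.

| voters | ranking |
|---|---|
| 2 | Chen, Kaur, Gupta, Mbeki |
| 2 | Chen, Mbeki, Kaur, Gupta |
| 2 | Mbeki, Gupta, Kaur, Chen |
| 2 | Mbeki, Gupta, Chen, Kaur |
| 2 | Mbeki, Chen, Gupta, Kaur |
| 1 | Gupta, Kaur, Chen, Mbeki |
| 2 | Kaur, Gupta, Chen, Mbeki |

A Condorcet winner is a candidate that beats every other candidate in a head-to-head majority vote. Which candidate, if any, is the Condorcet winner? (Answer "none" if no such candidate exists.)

none

Head-to-head results (13 voters):
Chen vs Mbeki: Chen wins 7–6.
Chen vs Kaur: Chen wins 8–5.
Chen–Gupta: Gupta 7–6.
Mbeki vs Kaur: Mbeki wins 8–5.
Mbeki vs Gupta: Mbeki wins 8–5.
Kaur vs Gupta: Gupta wins 7–6.
Every candidate loses at least once (Chen loses to Gupta; Mbeki loses to Chen; Kaur loses to Chen; Gupta loses to Mbeki). The majority relation contains the cycle Chen > Mbeki > Gupta > Chen, so there is no Condorcet winner.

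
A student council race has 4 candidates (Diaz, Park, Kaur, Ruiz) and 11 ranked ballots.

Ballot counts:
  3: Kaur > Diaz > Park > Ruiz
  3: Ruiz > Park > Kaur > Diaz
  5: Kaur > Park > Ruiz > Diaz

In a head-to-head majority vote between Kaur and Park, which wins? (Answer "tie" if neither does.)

Kaur

Ballots ranking Kaur above Park: 3 + 5 = 8.
Ballots ranking Park above Kaur: 11 − 8 = 3.
Kaur wins the head-to-head 8–3.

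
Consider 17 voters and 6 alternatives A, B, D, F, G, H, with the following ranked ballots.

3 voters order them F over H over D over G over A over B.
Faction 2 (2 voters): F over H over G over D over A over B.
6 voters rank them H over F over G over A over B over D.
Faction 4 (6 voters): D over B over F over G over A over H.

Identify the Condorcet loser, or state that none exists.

B

Pairwise majorities:
A vs B: A is ranked higher on 3+2+6 = 11 ballots, B on 6. A wins 11–6.
A vs D: 6 to 11, D.
A vs F: A is ranked higher on 0 ballots, F on 17. F wins 17–0.
A vs G: A is ranked higher on 0 ballots, G on 17. G wins 17–0.
A vs H: A preferred on 6 ballots; H wins 11–6.
B vs D: D wins 11–6.
B–F: F 11–6.
B vs G: 6 to 11, G.
B vs H: H, 11–6.
D vs F: F wins 11–6.
D vs G: D preferred on 3+6 = 9 ballots; D wins 9–8.
D vs H: D preferred on 6 ballots; H wins 11–6.
F vs G: F preferred on 3+2+6+6 = 17 ballots; F wins 17–0.
F vs H: F is ranked higher on 3+2+6 = 11 ballots, H on 6. F wins 11–6.
G vs H: G preferred on 6 ballots; H wins 11–6.
B loses to every other alternative — it is the Condorcet loser.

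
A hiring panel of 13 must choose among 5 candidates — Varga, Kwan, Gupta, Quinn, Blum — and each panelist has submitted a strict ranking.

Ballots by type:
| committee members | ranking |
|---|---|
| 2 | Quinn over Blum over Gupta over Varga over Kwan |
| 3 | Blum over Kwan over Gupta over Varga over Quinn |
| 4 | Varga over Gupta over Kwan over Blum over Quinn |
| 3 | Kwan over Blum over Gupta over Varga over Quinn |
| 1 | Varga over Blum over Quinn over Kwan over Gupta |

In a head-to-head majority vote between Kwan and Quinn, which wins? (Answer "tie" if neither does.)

Kwan

Ballots ranking Kwan above Quinn: 3 + 4 + 3 = 10.
Ballots ranking Quinn above Kwan: 13 − 10 = 3.
Kwan wins the head-to-head 10–3.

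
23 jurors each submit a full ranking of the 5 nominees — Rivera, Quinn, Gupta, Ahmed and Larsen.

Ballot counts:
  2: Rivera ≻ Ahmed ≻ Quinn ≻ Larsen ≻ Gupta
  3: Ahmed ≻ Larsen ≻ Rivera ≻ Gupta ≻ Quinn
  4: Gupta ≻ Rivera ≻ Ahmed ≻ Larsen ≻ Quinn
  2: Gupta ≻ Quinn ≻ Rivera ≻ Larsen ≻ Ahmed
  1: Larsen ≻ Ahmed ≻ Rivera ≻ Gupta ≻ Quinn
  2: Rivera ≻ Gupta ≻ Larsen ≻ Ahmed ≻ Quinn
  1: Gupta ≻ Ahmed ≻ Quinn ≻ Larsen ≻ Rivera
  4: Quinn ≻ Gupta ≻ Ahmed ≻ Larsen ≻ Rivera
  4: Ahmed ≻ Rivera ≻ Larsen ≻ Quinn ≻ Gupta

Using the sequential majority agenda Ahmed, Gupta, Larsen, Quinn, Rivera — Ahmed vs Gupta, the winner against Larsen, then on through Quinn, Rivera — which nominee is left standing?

Rivera

Round 1: Ahmed vs Gupta — 10–13, Gupta advances.
Round 2: Gupta vs Larsen — 13–10, Gupta advances.
Round 3: Gupta vs Quinn — 13–10, Gupta advances.
Round 4: Gupta vs Rivera — 11–12, Rivera advances.
Rivera survives the agenda.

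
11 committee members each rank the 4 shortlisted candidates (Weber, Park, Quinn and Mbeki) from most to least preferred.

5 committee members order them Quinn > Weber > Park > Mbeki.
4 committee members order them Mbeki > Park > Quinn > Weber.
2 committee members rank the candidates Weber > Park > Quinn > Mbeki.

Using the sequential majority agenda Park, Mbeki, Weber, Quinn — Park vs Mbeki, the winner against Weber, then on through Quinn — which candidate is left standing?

Quinn

Round 1: Park vs Mbeki — 7–4, Park advances.
Round 2: Park vs Weber — 4–7, Weber advances.
Round 3: Weber vs Quinn — 2–9, Quinn advances.
Quinn survives the agenda.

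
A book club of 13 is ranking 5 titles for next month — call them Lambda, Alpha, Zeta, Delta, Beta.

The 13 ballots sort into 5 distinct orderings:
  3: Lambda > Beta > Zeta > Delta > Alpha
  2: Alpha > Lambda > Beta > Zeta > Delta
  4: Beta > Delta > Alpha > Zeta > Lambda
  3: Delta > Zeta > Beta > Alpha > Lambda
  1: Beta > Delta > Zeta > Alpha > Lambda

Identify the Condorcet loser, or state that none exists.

Pairwise majorities:
Lambda vs Alpha: Alpha wins 10–3.
Lambda–Zeta: Zeta 8–5.
Lambda vs Delta: 5 to 8, Delta.
Lambda vs Beta: Beta, 8–5.
Alpha vs Zeta: Zeta wins 7–6.
Alpha vs Delta: Delta, 11–2.
Alpha vs Beta: 2 to 11, Beta.
Zeta vs Delta: Delta, 8–5.
Zeta vs Beta: 3 to 10, Beta.
Delta vs Beta: Beta, 10–3.
Lambda is beaten in every head-to-head and is the Condorcet loser.

Lambda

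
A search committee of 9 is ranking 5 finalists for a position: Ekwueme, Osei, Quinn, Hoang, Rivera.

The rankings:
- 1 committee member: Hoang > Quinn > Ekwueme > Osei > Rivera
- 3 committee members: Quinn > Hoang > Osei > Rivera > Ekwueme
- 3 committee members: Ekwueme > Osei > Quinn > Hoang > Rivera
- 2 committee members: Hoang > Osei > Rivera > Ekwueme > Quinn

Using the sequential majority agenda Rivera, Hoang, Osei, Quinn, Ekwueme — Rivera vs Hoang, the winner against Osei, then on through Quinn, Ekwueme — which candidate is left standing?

Ekwueme

Round 1: Rivera vs Hoang — 0–9, Hoang advances.
Round 2: Hoang vs Osei — 6–3, Hoang advances.
Round 3: Hoang vs Quinn — 3–6, Quinn advances.
Round 4: Quinn vs Ekwueme — 4–5, Ekwueme advances.
The agenda winner is Ekwueme.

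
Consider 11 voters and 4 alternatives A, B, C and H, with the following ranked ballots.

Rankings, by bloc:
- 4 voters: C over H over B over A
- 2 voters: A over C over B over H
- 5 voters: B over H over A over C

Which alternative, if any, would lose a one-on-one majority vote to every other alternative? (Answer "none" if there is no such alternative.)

Pairwise majorities:
A–B: B 9–2.
A vs C: A is ranked higher on 2+5 = 7 ballots, C on 4. A wins 7–4.
A vs H: A preferred on 2 ballots; H wins 9–2.
B vs C: C wins 6–5.
B vs H: B preferred on 2+5 = 7 ballots; B wins 7–4.
C vs H: C preferred on 4+2 = 6 ballots; C wins 6–5.
No alternative is winless: A beats C; B beats A; C beats B; H beats A. There is no Condorcet loser.

none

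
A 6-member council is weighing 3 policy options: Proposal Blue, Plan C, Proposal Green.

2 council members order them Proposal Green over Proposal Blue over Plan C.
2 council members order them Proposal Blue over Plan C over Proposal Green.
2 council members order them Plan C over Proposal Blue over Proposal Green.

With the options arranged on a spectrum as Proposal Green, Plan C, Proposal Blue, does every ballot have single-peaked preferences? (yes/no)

Axis positions: Proposal Green=1, Plan C=2, Proposal Blue=3.
Ballot type 1: ranking walks positions 1-3-2; Proposal Blue is ranked above Plan C even though Plan C lies between Proposal Blue and the peak Proposal Green on the axis — preferences dip and rise again. Not single-peaked.
Ballot type 2 (peak Proposal Blue at position 3): ranking walks positions 3-2-1, expanding outward from the peak — single-peaked.
Ballot type 3 (peak Plan C at position 2): ranking walks positions 2-3-1, expanding outward from the peak — single-peaked.
Ballot type 1 violates single-peakedness, so the profile is not single-peaked on this axis.

no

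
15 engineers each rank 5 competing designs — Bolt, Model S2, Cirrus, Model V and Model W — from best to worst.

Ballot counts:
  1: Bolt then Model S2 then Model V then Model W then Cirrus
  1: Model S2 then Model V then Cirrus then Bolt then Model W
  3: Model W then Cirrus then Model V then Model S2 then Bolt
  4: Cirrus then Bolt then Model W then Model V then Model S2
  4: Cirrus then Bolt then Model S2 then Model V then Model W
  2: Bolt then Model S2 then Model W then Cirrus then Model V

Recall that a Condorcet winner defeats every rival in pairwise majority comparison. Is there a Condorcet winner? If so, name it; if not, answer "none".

Cirrus

Check each pair by majority over 15 ballots:
Bolt vs Model S2: 11 to 4, Bolt.
Bolt vs Cirrus: 1+2 = 3 for Bolt, 12 for Cirrus — Cirrus by 12–3.
Bolt vs Model V: Bolt is ranked higher on 1+4+4+2 = 11 ballots, Model V on 4. Bolt wins 11–4.
Bolt vs Model W: Bolt preferred on 1+1+4+4+2 = 12 ballots; Bolt wins 12–3.
Model S2 vs Cirrus: 1+1+2 = 4 for Model S2, 11 for Cirrus — Cirrus by 11–4.
Model S2 vs Model V: 8 to 7, Model S2.
Model S2 vs Model W: 1+1+4+2 = 8 for Model S2, 7 for Model W — Model S2 by 8–7.
Cirrus vs Model V: 13 to 2, Cirrus.
Cirrus vs Model W: Cirrus preferred on 1+4+4 = 9 ballots; Cirrus wins 9–6.
Model V vs Model W: 6 to 9, Model W.
Cirrus beats each of Bolt, Model S2, Model V, Model W — Cirrus is the Condorcet winner.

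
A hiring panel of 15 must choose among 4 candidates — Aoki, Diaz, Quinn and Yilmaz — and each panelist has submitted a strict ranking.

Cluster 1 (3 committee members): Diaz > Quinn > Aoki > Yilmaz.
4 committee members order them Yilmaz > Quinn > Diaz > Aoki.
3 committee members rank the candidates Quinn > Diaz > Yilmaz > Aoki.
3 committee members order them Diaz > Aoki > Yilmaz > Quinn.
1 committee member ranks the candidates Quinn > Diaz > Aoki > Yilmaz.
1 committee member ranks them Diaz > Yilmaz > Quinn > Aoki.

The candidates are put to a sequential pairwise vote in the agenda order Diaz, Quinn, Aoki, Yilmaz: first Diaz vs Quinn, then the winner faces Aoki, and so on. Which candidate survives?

Round 1: Diaz vs Quinn — 7–8, Quinn advances.
Round 2: Quinn vs Aoki — 12–3, Quinn advances.
Round 3: Quinn vs Yilmaz — 7–8, Yilmaz advances.
Yilmaz survives the agenda.

Yilmaz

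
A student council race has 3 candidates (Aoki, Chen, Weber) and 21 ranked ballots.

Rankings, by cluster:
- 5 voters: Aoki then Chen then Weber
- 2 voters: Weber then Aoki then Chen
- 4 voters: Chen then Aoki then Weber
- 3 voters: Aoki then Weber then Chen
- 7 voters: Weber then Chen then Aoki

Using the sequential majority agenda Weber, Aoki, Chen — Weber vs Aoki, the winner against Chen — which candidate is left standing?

Chen

Round 1: Weber vs Aoki — 9–12, Aoki advances.
Round 2: Aoki vs Chen — 10–11, Chen advances.
Chen survives the agenda.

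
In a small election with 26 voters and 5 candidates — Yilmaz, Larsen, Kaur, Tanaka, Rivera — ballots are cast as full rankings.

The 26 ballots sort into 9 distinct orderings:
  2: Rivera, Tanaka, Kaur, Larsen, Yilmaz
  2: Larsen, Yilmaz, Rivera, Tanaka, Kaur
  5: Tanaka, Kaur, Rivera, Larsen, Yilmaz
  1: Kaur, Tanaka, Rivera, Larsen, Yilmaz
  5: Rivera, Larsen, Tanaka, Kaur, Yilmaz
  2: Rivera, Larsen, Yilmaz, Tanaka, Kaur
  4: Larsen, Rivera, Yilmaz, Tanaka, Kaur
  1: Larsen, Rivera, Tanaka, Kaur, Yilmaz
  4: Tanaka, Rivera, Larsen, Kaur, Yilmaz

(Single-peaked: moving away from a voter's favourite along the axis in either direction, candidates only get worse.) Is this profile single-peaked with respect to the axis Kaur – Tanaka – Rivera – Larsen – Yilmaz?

Axis positions: Kaur=1, Tanaka=2, Rivera=3, Larsen=4, Yilmaz=5.
Group 1 (peak Rivera at position 3): ranking walks positions 3-2-1-4-5, expanding outward from the peak — single-peaked.
Group 2 (peak Larsen at position 4): ranking walks positions 4-5-3-2-1, expanding outward from the peak — single-peaked.
Group 3 (peak Tanaka at position 2): ranking walks positions 2-1-3-4-5, expanding outward from the peak — single-peaked.
Group 4 (peak Kaur at position 1): ranking walks positions 1-2-3-4-5, expanding outward from the peak — single-peaked.
Group 5 (peak Rivera at position 3): ranking walks positions 3-4-2-1-5, expanding outward from the peak — single-peaked.
Group 6 (peak Rivera at position 3): ranking walks positions 3-4-5-2-1, expanding outward from the peak — single-peaked.
Group 7 (peak Larsen at position 4): ranking walks positions 4-3-5-2-1, expanding outward from the peak — single-peaked.
Group 8 (peak Larsen at position 4): ranking walks positions 4-3-2-1-5, expanding outward from the peak — single-peaked.
Group 9 (peak Tanaka at position 2): ranking walks positions 2-3-4-1-5, expanding outward from the peak — single-peaked.
Every ranking is single-peaked on this axis.

yes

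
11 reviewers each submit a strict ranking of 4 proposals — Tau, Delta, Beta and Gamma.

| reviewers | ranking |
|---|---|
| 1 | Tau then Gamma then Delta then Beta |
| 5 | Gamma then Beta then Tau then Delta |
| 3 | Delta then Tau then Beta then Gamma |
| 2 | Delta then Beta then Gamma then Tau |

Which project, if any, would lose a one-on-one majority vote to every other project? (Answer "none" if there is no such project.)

Pairwise majorities:
Tau vs Delta: 1+5 = 6 for Tau, 5 for Delta — Tau by 6–5.
Tau–Beta: Beta 7–4.
Tau vs Gamma: Tau is ranked higher on 1+3 = 4 ballots, Gamma on 7. Gamma wins 7–4.
Delta–Beta: Delta 6–5.
Delta vs Gamma: Delta preferred on 3+2 = 5 ballots; Gamma wins 6–5.
Beta–Gamma: Gamma 6–5.
Every project wins at least one matchup (Tau beats Delta; Delta beats Beta; Beta beats Tau; Gamma beats Tau), so there is no Condorcet loser.

none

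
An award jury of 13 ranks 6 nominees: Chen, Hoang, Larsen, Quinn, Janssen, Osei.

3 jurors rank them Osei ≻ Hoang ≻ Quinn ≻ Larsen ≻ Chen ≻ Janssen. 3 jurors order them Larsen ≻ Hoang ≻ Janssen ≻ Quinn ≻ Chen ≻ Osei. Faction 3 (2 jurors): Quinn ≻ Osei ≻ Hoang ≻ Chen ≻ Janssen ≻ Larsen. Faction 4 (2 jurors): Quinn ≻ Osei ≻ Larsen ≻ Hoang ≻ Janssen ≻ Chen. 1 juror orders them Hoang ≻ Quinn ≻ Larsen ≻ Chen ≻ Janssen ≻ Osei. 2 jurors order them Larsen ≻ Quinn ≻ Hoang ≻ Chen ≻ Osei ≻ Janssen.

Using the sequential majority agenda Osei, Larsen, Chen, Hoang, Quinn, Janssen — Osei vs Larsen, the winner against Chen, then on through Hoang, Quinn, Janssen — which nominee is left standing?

Round 1: Osei vs Larsen — 7–6, Osei advances.
Round 2: Osei vs Chen — 7–6, Osei advances.
Round 3: Osei vs Hoang — 7–6, Osei advances.
Round 4: Osei vs Quinn — 3–10, Quinn advances.
Round 5: Quinn vs Janssen — 10–3, Quinn advances.
Quinn survives the agenda.

Quinn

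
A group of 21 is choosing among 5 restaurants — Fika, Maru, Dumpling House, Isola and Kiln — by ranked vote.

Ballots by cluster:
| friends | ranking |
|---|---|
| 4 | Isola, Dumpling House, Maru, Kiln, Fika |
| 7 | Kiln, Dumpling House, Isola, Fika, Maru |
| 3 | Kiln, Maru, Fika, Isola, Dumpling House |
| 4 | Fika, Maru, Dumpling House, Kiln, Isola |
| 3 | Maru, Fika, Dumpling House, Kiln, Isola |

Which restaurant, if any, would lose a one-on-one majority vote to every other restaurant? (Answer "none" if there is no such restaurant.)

none

Pairwise majorities:
Fika vs Maru: 11 to 10, Fika.
Fika vs Dumpling House: Dumpling House wins 11–10.
Fika–Isola: Isola 11–10.
Fika vs Kiln: Fika preferred on 4+3 = 7 ballots; Kiln wins 14–7.
Maru vs Dumpling House: Maru is ranked higher on 3+4+3 = 10 ballots, Dumpling House on 11. Dumpling House wins 11–10.
Maru–Isola: Isola 11–10.
Maru vs Kiln: Maru is ranked higher on 4+4+3 = 11 ballots, Kiln on 10. Maru wins 11–10.
Dumpling House vs Isola: 7+4+3 = 14 for Dumpling House, 7 for Isola — Dumpling House by 14–7.
Dumpling House vs Kiln: 4+4+3 = 11 for Dumpling House, 10 for Kiln — Dumpling House by 11–10.
Isola vs Kiln: 4 for Isola, 17 for Kiln — Kiln by 17–4.
Every restaurant wins at least one matchup (Fika beats Maru; Maru beats Kiln; Dumpling House beats Fika; Isola beats Fika; Kiln beats Fika), so there is no Condorcet loser.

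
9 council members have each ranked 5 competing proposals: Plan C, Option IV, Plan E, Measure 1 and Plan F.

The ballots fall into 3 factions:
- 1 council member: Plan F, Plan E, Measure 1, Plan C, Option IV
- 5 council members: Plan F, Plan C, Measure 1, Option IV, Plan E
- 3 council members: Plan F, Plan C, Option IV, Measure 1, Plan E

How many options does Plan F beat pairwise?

Plan F against each rival (9 council members):
Plan F vs Plan C: Plan F, 9–0.
Plan F vs Option IV: 1+5+3 = 9 for Plan F, 0 for Option IV — Plan F by 9–0.
Plan F vs Plan E: Plan F is ranked higher on 1+5+3 = 9 ballots, Plan E on 0. Plan F wins 9–0.
Plan F vs Measure 1: Plan F is ranked higher on 1+5+3 = 9 ballots, Measure 1 on 0. Plan F wins 9–0.
Plan F beats Plan C, Option IV, Plan E, Measure 1 — 4 pairwise wins.

4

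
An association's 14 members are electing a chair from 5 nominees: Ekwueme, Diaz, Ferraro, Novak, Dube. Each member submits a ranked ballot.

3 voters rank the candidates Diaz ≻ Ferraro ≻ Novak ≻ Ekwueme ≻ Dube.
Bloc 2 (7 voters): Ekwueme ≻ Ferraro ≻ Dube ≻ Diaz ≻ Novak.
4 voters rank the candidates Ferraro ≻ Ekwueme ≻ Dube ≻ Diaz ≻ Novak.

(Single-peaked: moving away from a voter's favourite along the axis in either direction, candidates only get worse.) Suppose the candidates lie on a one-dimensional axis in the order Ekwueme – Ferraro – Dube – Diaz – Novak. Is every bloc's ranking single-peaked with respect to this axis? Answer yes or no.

Axis positions: Ekwueme=1, Ferraro=2, Dube=3, Diaz=4, Novak=5.
Bloc 1: ranking walks positions 4-2-5-1-3; Ferraro is ranked above Dube even though Dube lies between Ferraro and the peak Diaz on the axis — preferences dip and rise again. Not single-peaked.
Bloc 2 (peak Ekwueme at position 1): ranking walks positions 1-2-3-4-5, expanding outward from the peak — single-peaked.
Bloc 3 (peak Ferraro at position 2): ranking walks positions 2-1-3-4-5, expanding outward from the peak — single-peaked.
Bloc 1 violates single-peakedness, so the profile is not single-peaked on this axis.

no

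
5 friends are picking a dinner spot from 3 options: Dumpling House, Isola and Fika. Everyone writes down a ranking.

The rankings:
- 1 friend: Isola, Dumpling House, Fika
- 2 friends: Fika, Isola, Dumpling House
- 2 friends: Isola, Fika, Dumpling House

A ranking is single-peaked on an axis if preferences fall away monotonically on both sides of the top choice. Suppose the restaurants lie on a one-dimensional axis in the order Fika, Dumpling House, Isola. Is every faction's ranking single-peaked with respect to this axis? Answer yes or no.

no

Axis positions: Fika=1, Dumpling House=2, Isola=3.
Faction 1 (peak Isola at position 3): ranking walks positions 3-2-1, expanding outward from the peak — single-peaked.
Faction 2: ranking walks positions 1-3-2; Isola is ranked above Dumpling House even though Dumpling House lies between Isola and the peak Fika on the axis — preferences dip and rise again. Not single-peaked.
Faction 3: ranking walks positions 3-1-2; Fika is ranked above Dumpling House even though Dumpling House lies between Fika and the peak Isola on the axis — preferences dip and rise again. Not single-peaked.
Faction 2 violates single-peakedness, so the profile is not single-peaked on this axis.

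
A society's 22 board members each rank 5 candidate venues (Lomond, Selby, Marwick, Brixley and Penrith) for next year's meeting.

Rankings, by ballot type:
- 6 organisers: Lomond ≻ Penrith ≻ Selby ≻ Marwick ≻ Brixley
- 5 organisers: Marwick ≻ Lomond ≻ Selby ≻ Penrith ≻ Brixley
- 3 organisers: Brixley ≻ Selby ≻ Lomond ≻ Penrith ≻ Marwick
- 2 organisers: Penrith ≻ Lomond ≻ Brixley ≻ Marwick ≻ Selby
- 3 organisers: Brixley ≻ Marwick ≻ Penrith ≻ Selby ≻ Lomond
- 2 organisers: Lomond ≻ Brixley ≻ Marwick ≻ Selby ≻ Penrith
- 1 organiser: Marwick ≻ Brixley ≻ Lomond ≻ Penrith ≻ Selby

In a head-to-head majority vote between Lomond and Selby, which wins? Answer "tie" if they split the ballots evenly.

Ballots ranking Lomond above Selby: 6 + 5 + 2 + 2 + 1 = 16.
Ballots ranking Selby above Lomond: 22 − 16 = 6.
Lomond wins the head-to-head 16–6.

Lomond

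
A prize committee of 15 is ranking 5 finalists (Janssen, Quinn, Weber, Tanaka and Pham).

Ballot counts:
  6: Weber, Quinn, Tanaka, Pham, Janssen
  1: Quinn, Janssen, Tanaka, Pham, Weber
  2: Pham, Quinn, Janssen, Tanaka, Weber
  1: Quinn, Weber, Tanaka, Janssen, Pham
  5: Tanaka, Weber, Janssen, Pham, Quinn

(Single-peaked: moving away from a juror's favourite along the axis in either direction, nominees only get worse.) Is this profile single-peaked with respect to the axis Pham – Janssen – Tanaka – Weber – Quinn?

Axis positions: Pham=1, Janssen=2, Tanaka=3, Weber=4, Quinn=5.
Cluster 1: ranking walks positions 4-5-3-1-2; Pham is ranked above Janssen even though Janssen lies between Pham and the peak Weber on the axis — preferences dip and rise again. Not single-peaked.
Cluster 2: ranking walks positions 5-2-3-1-4; Janssen is ranked above Weber even though Weber lies between Janssen and the peak Quinn on the axis — preferences dip and rise again. Not single-peaked.
Cluster 3: ranking walks positions 1-5-2-3-4; Quinn is ranked above Janssen even though Janssen lies between Quinn and the peak Pham on the axis — preferences dip and rise again. Not single-peaked.
Cluster 4 (peak Quinn at position 5): ranking walks positions 5-4-3-2-1, expanding outward from the peak — single-peaked.
Cluster 5 (peak Tanaka at position 3): ranking walks positions 3-4-2-1-5, expanding outward from the peak — single-peaked.
Cluster 1 violates single-peakedness, so the profile is not single-peaked on this axis.

no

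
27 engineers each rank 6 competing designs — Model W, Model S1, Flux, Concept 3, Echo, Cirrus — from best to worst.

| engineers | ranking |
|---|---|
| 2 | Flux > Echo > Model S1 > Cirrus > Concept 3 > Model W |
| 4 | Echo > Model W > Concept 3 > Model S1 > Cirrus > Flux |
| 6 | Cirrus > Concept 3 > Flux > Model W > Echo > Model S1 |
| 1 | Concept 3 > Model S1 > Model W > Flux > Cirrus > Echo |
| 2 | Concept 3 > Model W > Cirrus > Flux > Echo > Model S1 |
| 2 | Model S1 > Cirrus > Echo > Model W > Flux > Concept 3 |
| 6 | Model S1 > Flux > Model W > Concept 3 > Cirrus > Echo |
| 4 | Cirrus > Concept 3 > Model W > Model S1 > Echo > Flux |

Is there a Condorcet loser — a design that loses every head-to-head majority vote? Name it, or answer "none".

Head-to-head results (27 engineers):
Model W vs Model S1: 16 to 11, Model W.
Model W vs Flux: Flux, 14–13.
Model W–Concept 3: Concept 3 15–12.
Model W vs Echo: Model W, 19–8.
Model W vs Cirrus: 13 to 14, Cirrus.
Model S1–Flux: Model S1 17–10.
Model S1 vs Concept 3: 2+2+6 = 10 for Model S1, 17 for Concept 3 — Concept 3 by 17–10.
Model S1–Echo: Echo 14–13.
Model S1 vs Cirrus: 15 to 12, Model S1.
Flux vs Concept 3: 10 to 17, Concept 3.
Flux vs Echo: Flux wins 17–10.
Flux vs Cirrus: Cirrus, 18–9.
Concept 3 vs Echo: Concept 3 is ranked higher on 6+1+2+6+4 = 19 ballots, Echo on 8. Concept 3 wins 19–8.
Concept 3 vs Cirrus: Concept 3 is ranked higher on 4+1+2+6 = 13 ballots, Cirrus on 14. Cirrus wins 14–13.
Echo vs Cirrus: 2+4 = 6 for Echo, 21 for Cirrus — Cirrus by 21–6.
Every design wins at least one matchup (Model W beats Model S1; Model S1 beats Flux; Flux beats Model W; Concept 3 beats Model W; Echo beats Model S1; Cirrus beats Model W), so there is no Condorcet loser.

none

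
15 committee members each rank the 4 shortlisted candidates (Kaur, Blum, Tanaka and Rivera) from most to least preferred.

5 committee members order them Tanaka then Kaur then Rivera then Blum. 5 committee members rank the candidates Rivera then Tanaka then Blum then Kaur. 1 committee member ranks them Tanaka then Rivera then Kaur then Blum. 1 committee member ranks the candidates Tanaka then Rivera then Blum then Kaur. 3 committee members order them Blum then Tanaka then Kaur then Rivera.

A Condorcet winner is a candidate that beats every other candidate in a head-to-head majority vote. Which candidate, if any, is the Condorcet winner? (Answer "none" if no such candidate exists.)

Tanaka

Check each pair by majority over 15 ballots:
Kaur vs Blum: Kaur preferred on 5+1 = 6 ballots; Blum wins 9–6.
Kaur vs Tanaka: Kaur preferred on 0 ballots; Tanaka wins 15–0.
Kaur vs Rivera: Kaur is ranked higher on 5+3 = 8 ballots, Rivera on 7. Kaur wins 8–7.
Blum vs Tanaka: 3 for Blum, 12 for Tanaka — Tanaka by 12–3.
Blum vs Rivera: Blum is ranked higher on 3 ballots, Rivera on 12. Rivera wins 12–3.
Tanaka vs Rivera: 10 to 5, Tanaka.
Tanaka beats each of Kaur, Blum, Rivera — Tanaka is the Condorcet winner.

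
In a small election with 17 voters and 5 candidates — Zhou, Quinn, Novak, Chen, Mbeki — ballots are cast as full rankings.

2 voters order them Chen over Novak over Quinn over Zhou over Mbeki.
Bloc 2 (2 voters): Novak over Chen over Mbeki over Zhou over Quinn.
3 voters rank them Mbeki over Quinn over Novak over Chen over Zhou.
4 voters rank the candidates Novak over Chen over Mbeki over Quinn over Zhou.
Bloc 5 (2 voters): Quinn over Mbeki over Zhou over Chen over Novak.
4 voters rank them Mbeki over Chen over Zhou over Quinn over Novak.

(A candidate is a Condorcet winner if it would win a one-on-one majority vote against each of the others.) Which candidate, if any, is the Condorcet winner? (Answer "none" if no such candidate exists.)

Check each pair by majority over 17 ballots:
Zhou vs Quinn: Quinn, 11–6.
Zhou–Novak: Novak 11–6.
Zhou vs Chen: Chen, 15–2.
Zhou vs Mbeki: Mbeki, 15–2.
Quinn vs Novak: Quinn, 9–8.
Quinn–Chen: Chen 12–5.
Quinn–Mbeki: Mbeki 13–4.
Novak vs Chen: Novak wins 9–8.
Novak vs Mbeki: Mbeki wins 9–8.
Chen–Mbeki: Mbeki 9–8.
Only Mbeki has no losses; Mbeki is the Condorcet winner.

Mbeki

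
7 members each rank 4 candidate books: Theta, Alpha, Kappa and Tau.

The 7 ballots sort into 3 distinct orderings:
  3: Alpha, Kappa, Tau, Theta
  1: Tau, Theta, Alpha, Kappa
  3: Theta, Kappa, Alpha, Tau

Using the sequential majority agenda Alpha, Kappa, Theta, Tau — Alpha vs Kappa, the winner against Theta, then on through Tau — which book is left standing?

Tau

Round 1: Alpha vs Kappa — 4–3, Alpha advances.
Round 2: Alpha vs Theta — 3–4, Theta advances.
Round 3: Theta vs Tau — 3–4, Tau advances.
Tau survives the agenda.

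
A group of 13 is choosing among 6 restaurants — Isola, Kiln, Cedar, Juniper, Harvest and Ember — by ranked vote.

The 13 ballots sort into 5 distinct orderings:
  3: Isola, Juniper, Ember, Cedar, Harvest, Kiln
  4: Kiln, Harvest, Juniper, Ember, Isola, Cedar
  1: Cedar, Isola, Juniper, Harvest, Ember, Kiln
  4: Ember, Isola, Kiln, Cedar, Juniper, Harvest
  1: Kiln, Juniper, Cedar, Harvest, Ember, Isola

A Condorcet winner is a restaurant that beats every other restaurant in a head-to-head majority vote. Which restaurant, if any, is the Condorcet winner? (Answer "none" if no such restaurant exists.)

Head-to-head results (13 friends):
Isola–Kiln: Isola 8–5.
Isola–Cedar: Isola 11–2.
Isola–Juniper: Isola 8–5.
Isola vs Harvest: Isola, 8–5.
Isola vs Ember: Ember wins 9–4.
Kiln vs Cedar: 4+4+1 = 9 for Kiln, 4 for Cedar — Kiln by 9–4.
Kiln vs Juniper: Kiln preferred on 4+4+1 = 9 ballots; Kiln wins 9–4.
Kiln vs Harvest: Kiln, 9–4.
Kiln vs Ember: Ember, 8–5.
Cedar vs Juniper: 1+4 = 5 for Cedar, 8 for Juniper — Juniper by 8–5.
Cedar vs Harvest: 3+1+4+1 = 9 for Cedar, 4 for Harvest — Cedar by 9–4.
Cedar vs Ember: Ember, 11–2.
Juniper vs Harvest: Juniper wins 9–4.
Juniper vs Ember: Juniper wins 9–4.
Harvest vs Ember: 6 to 7, Ember.
Every restaurant loses at least once (Isola loses to Ember; Kiln loses to Isola; Cedar loses to Isola; Juniper loses to Isola; Harvest loses to Isola; Ember loses to Juniper). The majority relation contains the cycle Isola → Juniper → Ember → Isola, so there is no Condorcet winner.

none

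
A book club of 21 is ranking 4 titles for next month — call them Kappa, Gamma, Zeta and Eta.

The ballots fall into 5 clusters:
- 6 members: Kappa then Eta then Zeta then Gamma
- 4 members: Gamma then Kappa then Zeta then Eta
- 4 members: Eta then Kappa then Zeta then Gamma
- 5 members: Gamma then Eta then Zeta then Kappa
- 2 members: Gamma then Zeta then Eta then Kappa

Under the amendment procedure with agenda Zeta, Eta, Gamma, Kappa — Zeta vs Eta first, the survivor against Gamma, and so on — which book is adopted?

Gamma

Round 1: Zeta vs Eta — 6–15, Eta advances.
Round 2: Eta vs Gamma — 10–11, Gamma advances.
Round 3: Gamma vs Kappa — 11–10, Gamma advances.
The agenda winner is Gamma.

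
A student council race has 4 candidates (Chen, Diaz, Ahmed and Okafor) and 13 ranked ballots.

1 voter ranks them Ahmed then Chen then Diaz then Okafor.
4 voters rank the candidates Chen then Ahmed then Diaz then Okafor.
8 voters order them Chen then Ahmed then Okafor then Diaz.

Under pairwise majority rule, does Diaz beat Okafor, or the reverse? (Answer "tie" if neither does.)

Ballots ranking Diaz above Okafor: 1 + 4 = 5.
Ballots ranking Okafor above Diaz: 13 − 5 = 8.
Okafor wins the head-to-head 8–5.

Okafor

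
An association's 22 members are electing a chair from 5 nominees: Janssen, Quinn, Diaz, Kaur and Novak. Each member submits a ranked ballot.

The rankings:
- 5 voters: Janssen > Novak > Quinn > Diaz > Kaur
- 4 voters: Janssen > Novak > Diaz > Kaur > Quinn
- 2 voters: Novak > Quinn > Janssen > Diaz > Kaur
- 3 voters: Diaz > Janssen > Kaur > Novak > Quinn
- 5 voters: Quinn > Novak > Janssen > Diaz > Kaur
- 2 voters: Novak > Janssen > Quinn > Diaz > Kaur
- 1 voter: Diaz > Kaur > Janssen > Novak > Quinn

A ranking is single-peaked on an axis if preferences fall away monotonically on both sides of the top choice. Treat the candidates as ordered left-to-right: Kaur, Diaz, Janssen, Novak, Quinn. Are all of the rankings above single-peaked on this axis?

Axis positions: Kaur=1, Diaz=2, Janssen=3, Novak=4, Quinn=5.
Bloc 1 (peak Janssen at position 3): ranking walks positions 3-4-5-2-1, expanding outward from the peak — single-peaked.
Bloc 2 (peak Janssen at position 3): ranking walks positions 3-4-2-1-5, expanding outward from the peak — single-peaked.
Bloc 3 (peak Novak at position 4): ranking walks positions 4-5-3-2-1, expanding outward from the peak — single-peaked.
Bloc 4 (peak Diaz at position 2): ranking walks positions 2-3-1-4-5, expanding outward from the peak — single-peaked.
Bloc 5 (peak Quinn at position 5): ranking walks positions 5-4-3-2-1, expanding outward from the peak — single-peaked.
Bloc 6 (peak Novak at position 4): ranking walks positions 4-3-5-2-1, expanding outward from the peak — single-peaked.
Bloc 7 (peak Diaz at position 2): ranking walks positions 2-1-3-4-5, expanding outward from the peak — single-peaked.
Every ranking is single-peaked on this axis.

yes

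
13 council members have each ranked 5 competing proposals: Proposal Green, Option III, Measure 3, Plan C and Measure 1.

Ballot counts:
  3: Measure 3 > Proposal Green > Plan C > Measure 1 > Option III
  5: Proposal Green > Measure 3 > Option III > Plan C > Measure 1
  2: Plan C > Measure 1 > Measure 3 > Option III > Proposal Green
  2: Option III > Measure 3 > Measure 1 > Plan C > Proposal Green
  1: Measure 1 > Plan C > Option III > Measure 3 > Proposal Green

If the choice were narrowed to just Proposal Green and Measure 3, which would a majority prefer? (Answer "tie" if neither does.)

Measure 3

Ballots ranking Proposal Green above Measure 3: 5.
Ballots ranking Measure 3 above Proposal Green: 13 − 5 = 8.
Measure 3 wins the head-to-head 8–5.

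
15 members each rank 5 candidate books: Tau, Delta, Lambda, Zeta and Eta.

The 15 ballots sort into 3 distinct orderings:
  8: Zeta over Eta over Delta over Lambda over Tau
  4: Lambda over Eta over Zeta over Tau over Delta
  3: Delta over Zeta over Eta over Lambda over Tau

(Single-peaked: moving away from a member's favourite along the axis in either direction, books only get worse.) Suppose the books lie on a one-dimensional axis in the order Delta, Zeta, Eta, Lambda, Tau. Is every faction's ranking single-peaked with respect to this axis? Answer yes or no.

Axis positions: Delta=1, Zeta=2, Eta=3, Lambda=4, Tau=5.
Faction 1 (peak Zeta at position 2): ranking walks positions 2-3-1-4-5, expanding outward from the peak — single-peaked.
Faction 2 (peak Lambda at position 4): ranking walks positions 4-3-2-5-1, expanding outward from the peak — single-peaked.
Faction 3 (peak Delta at position 1): ranking walks positions 1-2-3-4-5, expanding outward from the peak — single-peaked.
Every ranking is single-peaked on this axis.

yes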